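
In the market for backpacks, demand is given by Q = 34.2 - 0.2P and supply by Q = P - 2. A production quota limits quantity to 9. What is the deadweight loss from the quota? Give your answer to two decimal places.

Rewriting demand in inverse form: P = 171 - 5Q.
Rewriting supply in inverse form: P = 2 + Q.
Without the quota, 171 - 5Q = 2 + Q gives Q* = 28.1667.
At Q = 9 the demand price is 171 - 5(9) = 126 and the supply price is 2 + (9) = 11.
Deadweight loss is the triangle between the curves from 9 to 28.1667: (1/2)(126 - 11)(28.1667 - 9) = 1102.0833.

1102.08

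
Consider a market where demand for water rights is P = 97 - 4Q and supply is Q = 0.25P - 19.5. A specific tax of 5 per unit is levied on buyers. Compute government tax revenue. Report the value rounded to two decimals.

Rewriting supply in inverse form: P = 78 + 4Q.
Without the tax, 97 - 4Q = 78 + 4Q so Q* = 2.375 and P* = 87.5.
A tax on buyers shifts demand down by 5: (97 - 5) - 4Q = 78 + 4Q, so Q_t = 1.75. Buyers pay P_b = 90; sellers receive P_s = P_b - 5 = 85.
Tax revenue = t x Q_t = 5 x 1.75 = 8.75.

8.75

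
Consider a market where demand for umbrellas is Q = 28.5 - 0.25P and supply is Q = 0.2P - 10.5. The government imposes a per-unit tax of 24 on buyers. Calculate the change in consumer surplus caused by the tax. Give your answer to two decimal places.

-58.67

Rewriting demand in inverse form: P = 114 - 4Q.
Rewriting supply in inverse form: P = 52.5 + 5Q.
Pre-tax equilibrium: 114 - 4Q = 52.5 + 5Q gives Q* = 6.8333, P* = 86.6667.
A tax on buyers shifts demand down by 24: (114 - 24) - 4Q = 52.5 + 5Q, so Q_t = 4.1667. Buyers pay P_b = 97.3333; sellers receive P_s = P_b - 24 = 73.3333.
CS falls from (1/2)(6.8333)(27.3333) = 93.3889 to (1/2)(4.1667)(16.6667) = 34.7222, a change of -58.6667.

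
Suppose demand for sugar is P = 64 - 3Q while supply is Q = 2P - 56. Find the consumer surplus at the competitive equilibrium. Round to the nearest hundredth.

158.69

Rewriting supply in inverse form: P = 28 + 0.5Q.
Setting demand equal to supply, 36 = 3.5Q, so Q* = 10.2857 and P* = 33.1429.
CS is the area between the demand curve and P* from 0 to Q*: (1/2)(10.2857)(30.8571) = 158.6939.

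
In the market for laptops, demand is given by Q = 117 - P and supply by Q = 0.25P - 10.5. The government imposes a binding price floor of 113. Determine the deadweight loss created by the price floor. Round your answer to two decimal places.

302.50

Rewriting demand in inverse form: P = 117 - Q.
Rewriting supply in inverse form: P = 42 + 4Q.
Without the control, 117 - Q = 42 + 4Q so Q* = 15 and P* = 102.
At P = 113, buyers demand (117 - 113)/1 = 4 while sellers would supply more, so the quantity traded is 4 at price 113.
The lost-trades triangle has base Q* - 4 = 11 and height equal to the gap between the curves at Q = 4, which is 113 - 58 = 55. DWL = (1/2)(11)(55) = 302.5.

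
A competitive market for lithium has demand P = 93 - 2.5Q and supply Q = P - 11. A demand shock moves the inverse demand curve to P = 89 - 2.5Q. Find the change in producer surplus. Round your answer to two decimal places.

Rewriting supply in inverse form: P = 11 + Q.
Initial equilibrium: Q_0 = 23.4286, P_0 = 34.4286; CS_0 = (1/2)(23.4286)(58.5714) = 686.1224, PS_0 = (1/2)(23.4286)(23.4286) = 274.449.
New equilibrium: 89 - 2.5Q = 11 + Q gives Q_1 = 22.2857, P_1 = 33.2857; CS_1 = 620.8163, PS_1 = 248.3265.
Change in producer surplus = 248.3265 - 274.449 = -26.1224.

-26.12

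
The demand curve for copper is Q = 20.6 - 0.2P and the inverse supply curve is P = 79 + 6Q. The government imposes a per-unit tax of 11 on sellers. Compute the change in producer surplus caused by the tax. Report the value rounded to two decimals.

Rewriting demand in inverse form: P = 103 - 5Q.
Pre-tax equilibrium: 103 - 5Q = 79 + 6Q gives Q* = 2.1818, P* = 92.0909.
A tax on sellers shifts supply up by 11: 103 - 5Q = 79 + 6Q + 11, so Q_t = 1.1818. Buyers pay P_b = 97.0909; sellers receive P_s = P_b - 11 = 86.0909.
Producers lose the trapezoid between P_s and P* out to Q_t plus the triangle from Q_t to Q*: change in PS = 4.1901 - 14.281 = -10.0909.

-10.09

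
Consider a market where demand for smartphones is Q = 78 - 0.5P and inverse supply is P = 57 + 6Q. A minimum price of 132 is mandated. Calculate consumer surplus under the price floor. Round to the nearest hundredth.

144.00

Rewriting demand in inverse form: P = 156 - 2Q.
Free-market equilibrium: 156 - 2Q = 57 + 6Q gives Q* = 12.375, P* = 131.25.
At the floor price 132, quantity demanded is (156 - 132)/2 = 12; demand is the short side, so Q = 12 trades at P = 132.
CS is the triangle under demand above 132: (1/2)(12)(156 - 132) = 144.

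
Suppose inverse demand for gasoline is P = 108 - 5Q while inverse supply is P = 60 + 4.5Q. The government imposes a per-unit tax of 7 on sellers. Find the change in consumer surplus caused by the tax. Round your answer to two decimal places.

Without the tax, 108 - 5Q = 60 + 4.5Q so Q* = 5.0526 and P* = 82.7368.
A tax on sellers shifts supply up by 7: 108 - 5Q = 60 + 4.5Q + 7, so Q_t = 4.3158. Buyers pay P_b = 86.4211; sellers receive P_s = P_b - 7 = 79.4211.
Consumers lose the trapezoid between P* and P_b out to Q_t plus the triangle from Q_t to Q*: change in CS = 46.5651 - 63.8227 = -17.2576.

-17.26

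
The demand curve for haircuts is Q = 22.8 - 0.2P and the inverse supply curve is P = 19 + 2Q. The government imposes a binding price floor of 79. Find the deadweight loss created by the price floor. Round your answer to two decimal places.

151.14

Rewriting demand in inverse form: P = 114 - 5Q.
Without the control, 114 - 5Q = 19 + 2Q so Q* = 13.5714 and P* = 46.1429.
At the floor price 79, quantity demanded is (114 - 79)/5 = 7; demand is the short side, so Q = 7 trades at P = 79.
At Q = 7 the demand price is 79 and the supply price is 33. Deadweight loss is the triangle between the curves from 7 to 13.5714: (1/2)(79 - 33)(13.5714 - 7) = 151.1429.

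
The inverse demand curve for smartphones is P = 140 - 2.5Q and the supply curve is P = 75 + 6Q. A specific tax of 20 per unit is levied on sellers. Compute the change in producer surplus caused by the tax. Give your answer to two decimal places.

Without the tax, 140 - 2.5Q = 75 + 6Q so Q* = 7.6471 and P* = 120.8824.
A tax on sellers shifts supply up by 20: 140 - 2.5Q = 75 + 6Q + 20, so Q_t = 5.2941. Buyers pay P_b = 126.7647; sellers receive P_s = P_b - 20 = 106.7647.
Producers lose the trapezoid between P_s and P* out to Q_t plus the triangle from Q_t to Q*: change in PS = 84.083 - 175.4325 = -91.3495.

-91.35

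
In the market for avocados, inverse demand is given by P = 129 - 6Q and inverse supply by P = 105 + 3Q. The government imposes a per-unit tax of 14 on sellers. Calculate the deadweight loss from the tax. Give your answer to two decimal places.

10.89

Pre-tax equilibrium: 129 - 6Q = 105 + 3Q gives Q* = 2.6667, P* = 113.
With the tax, sellers need 14 more per unit: 129 - 6Q = 105 + 3Q + 14, so Q_t = 1.1111. Buyers pay P_b = 122.3333; sellers receive P_s = P_b - 14 = 108.3333.
The welfare triangle lost has base Q* - Q_t = 1.5556 and height t = 14, so DWL = (1/2)(1.5556)(14) = 10.8889.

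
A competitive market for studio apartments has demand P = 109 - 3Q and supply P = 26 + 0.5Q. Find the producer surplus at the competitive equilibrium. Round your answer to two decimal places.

Set 109 - 3Q = 26 + 0.5Q, which gives 83 = 3.5Q, so Q* = 23.7143 and P* = 109 - 3(23.7143) = 37.8571.
PS is the area between P* and the supply curve from 0 to Q*: (1/2)(23.7143)(11.8571) = 140.5918.

140.59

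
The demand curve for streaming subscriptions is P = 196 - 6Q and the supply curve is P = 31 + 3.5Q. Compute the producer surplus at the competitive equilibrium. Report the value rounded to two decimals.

Equilibrium: 196 - 6Q = 31 + 3.5Q, so Q* = 17.3684 and P* = 91.7895.
PS is the area between P* and the supply curve from 0 to Q*: (1/2)(17.3684)(60.7895) = 527.9086.

527.91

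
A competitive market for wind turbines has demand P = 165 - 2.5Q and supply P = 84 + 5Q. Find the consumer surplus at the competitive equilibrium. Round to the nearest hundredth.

145.80

Set 165 - 2.5Q = 84 + 5Q, which gives 81 = 7.5Q, so Q* = 10.8 and P* = 165 - 2.5(10.8) = 138.
The demand choke price is 165, so CS = (1/2)(Q*)(165 - P*) = (1/2)(10.8)(27) = 145.8.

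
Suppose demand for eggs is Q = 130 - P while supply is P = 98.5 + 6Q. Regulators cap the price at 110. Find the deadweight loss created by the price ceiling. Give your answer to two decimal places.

Rewriting demand in inverse form: P = 130 - Q.
Without the control, 130 - Q = 98.5 + 6Q so Q* = 4.5 and P* = 125.5.
At the ceiling price 110, quantity supplied is (110 - 98.5)/6 = 1.9167; supply is the short side, so Q = 1.9167 trades at P = 110.
At Q = 1.9167 the demand price is 128.0833 and the supply price is 110. Deadweight loss is the triangle between the curves from 1.9167 to 4.5: (1/2)(128.0833 - 110)(4.5 - 1.9167) = 23.3576.

23.36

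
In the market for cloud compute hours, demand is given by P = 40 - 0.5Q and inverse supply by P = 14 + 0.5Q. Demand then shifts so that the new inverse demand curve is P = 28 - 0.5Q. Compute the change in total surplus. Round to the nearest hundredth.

-240.00

Initial equilibrium: Q_0 = 26, P_0 = 27; CS_0 = (1/2)(26)(13) = 169, PS_0 = (1/2)(26)(13) = 169.
New equilibrium: 28 - 0.5Q = 14 + 0.5Q gives Q_1 = 14, P_1 = 21; CS_1 = 49, PS_1 = 49.
Change in total surplus = (49 + 49) - (169 + 169) = -240.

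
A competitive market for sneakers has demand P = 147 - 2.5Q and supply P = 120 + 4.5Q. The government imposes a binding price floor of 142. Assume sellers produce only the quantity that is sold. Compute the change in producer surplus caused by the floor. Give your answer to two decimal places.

1.53

Free-market equilibrium: 147 - 2.5Q = 120 + 4.5Q gives Q* = 3.8571, P* = 137.3571.
At the floor price 142, quantity demanded is (147 - 142)/2.5 = 2; demand is the short side, so Q = 2 trades at P = 142.
PS goes from (1/2)(3.8571)(17.3571) = 33.4745 to 35 (computed as (142 - 120)(2) - (1/2)(4.5)(2)^2), a change of 1.5255.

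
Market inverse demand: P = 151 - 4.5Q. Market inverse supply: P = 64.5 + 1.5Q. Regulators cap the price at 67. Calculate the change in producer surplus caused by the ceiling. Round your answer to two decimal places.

Free-market equilibrium: 151 - 4.5Q = 64.5 + 1.5Q gives Q* = 14.4167, P* = 86.125.
At P = 67, sellers supply (67 - 64.5)/1.5 = 1.6667 while buyers want more, so the quantity traded is 1.6667 at price 67.
PS goes from (1/2)(14.4167)(21.625) = 155.8802 to 2.0833 (computed as (67 - 64.5)(1.6667) - (1/2)(1.5)(1.6667)^2), a change of -153.7969.

-153.80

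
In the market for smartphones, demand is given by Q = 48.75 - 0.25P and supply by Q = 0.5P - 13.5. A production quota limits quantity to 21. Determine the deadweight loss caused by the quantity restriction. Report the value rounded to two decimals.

Rewriting demand in inverse form: P = 195 - 4Q.
Rewriting supply in inverse form: P = 27 + 2Q.
Without the quota, 195 - 4Q = 27 + 2Q gives Q* = 28.
At Q = 21 the demand price is 195 - 4(21) = 111 and the supply price is 27 + 2(21) = 69.
DWL = (1/2)(gap between curves at 21) x (Q* - 21) = (1/2)(42)(7) = 147.

147.00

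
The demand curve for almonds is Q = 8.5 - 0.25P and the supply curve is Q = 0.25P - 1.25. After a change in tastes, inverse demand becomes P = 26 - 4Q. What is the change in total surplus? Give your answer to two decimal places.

-25.00

Rewriting demand in inverse form: P = 34 - 4Q.
Rewriting supply in inverse form: P = 5 + 4Q.
Initial equilibrium: Q_0 = 3.625, P_0 = 19.5; CS_0 = (1/2)(3.625)(14.5) = 26.2812, PS_0 = (1/2)(3.625)(14.5) = 26.2812.
New equilibrium: 26 - 4Q = 5 + 4Q gives Q_1 = 2.625, P_1 = 15.5; CS_1 = 13.7812, PS_1 = 13.7812.
Change in total surplus = (13.7812 + 13.7812) - (26.2812 + 26.2812) = -25.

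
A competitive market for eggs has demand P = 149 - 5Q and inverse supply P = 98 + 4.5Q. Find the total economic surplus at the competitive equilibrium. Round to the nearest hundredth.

136.89

Set 149 - 5Q = 98 + 4.5Q, which gives 51 = 9.5Q, so Q* = 5.3684 and P* = 149 - 5(5.3684) = 122.1579.
Total surplus is the full triangle between the curves from 0 to Q*: (1/2)(5.3684)(149 - 98) = 136.8947.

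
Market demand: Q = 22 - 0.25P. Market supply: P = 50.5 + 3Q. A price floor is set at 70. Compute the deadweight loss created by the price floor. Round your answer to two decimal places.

2.57

Rewriting demand in inverse form: P = 88 - 4Q.
Free-market equilibrium: 88 - 4Q = 50.5 + 3Q gives Q* = 5.3571, P* = 66.5714.
At the floor price 70, quantity demanded is (88 - 70)/4 = 4.5; demand is the short side, so Q = 4.5 trades at P = 70.
At Q = 4.5 the demand price is 70 and the supply price is 64. Deadweight loss is the triangle between the curves from 4.5 to 5.3571: (1/2)(70 - 64)(5.3571 - 4.5) = 2.5714.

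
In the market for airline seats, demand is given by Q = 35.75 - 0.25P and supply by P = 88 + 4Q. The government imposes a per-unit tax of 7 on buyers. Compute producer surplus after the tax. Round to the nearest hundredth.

72.00

Rewriting demand in inverse form: P = 143 - 4Q.
Pre-tax equilibrium: 143 - 4Q = 88 + 4Q gives Q* = 6.875, P* = 115.5.
A tax on buyers shifts demand down by 7: (143 - 7) - 4Q = 88 + 4Q, so Q_t = 6. Buyers pay P_b = 119; sellers receive P_s = P_b - 7 = 112.
Producer surplus is the triangle above supply below P_s: (1/2)(6)(112 - 88) = 72.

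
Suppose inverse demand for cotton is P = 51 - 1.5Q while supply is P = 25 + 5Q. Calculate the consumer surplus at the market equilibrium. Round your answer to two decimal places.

12.00

Setting demand equal to supply, 26 = 6.5Q, so Q* = 4 and P* = 45.
CS is the area between the demand curve and P* from 0 to Q*: (1/2)(4)(6) = 12.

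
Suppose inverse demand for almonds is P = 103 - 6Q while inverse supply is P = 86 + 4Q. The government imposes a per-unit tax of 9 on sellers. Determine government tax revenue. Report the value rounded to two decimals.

7.20

Without the tax, 103 - 6Q = 86 + 4Q so Q* = 1.7 and P* = 92.8.
A tax on sellers shifts supply up by 9: 103 - 6Q = 86 + 4Q + 9, so Q_t = 0.8. Buyers pay P_b = 98.2; sellers receive P_s = P_b - 9 = 89.2.
Tax revenue = t x Q_t = 9 x 0.8 = 7.2.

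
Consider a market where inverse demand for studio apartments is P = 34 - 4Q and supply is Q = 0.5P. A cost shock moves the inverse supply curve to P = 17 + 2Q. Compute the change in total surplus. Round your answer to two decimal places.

Rewriting supply in inverse form: P = 2Q.
Initial equilibrium: Q_0 = 5.6667, P_0 = 11.3333; CS_0 = (1/2)(5.6667)(22.6667) = 64.2222, PS_0 = (1/2)(5.6667)(11.3333) = 32.1111.
New equilibrium: 34 - 4Q = 17 + 2Q gives Q_1 = 2.8333, P_1 = 22.6667; CS_1 = 16.0556, PS_1 = 8.0278.
Change in total surplus = (16.0556 + 8.0278) - (64.2222 + 32.1111) = -72.25.

-72.25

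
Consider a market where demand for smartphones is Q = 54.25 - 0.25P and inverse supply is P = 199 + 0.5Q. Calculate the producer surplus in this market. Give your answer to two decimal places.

4.00

Rewriting demand in inverse form: P = 217 - 4Q.
Setting demand equal to supply, 18 = 4.5Q, so Q* = 4 and P* = 201.
The supply curve's price intercept is 199, so PS = (1/2)(Q*)(P* - 199) = (1/2)(4)(2) = 4.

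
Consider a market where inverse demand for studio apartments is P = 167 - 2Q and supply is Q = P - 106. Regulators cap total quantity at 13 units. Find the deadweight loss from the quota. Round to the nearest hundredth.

Rewriting supply in inverse form: P = 106 + Q.
Unrestricted equilibrium: Q* = (167 - 106)/(2 + 1) = 20.3333.
At Q = 13 the demand price is 167 - 2(13) = 141 and the supply price is 106 + (13) = 119.
DWL = (1/2)(gap between curves at 13) x (Q* - 13) = (1/2)(22)(7.3333) = 80.6667.

80.67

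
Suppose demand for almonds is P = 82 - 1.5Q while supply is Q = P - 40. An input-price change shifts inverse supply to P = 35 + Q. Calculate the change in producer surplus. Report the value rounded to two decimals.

35.60

Rewriting supply in inverse form: P = 40 + Q.
Initial equilibrium: Q_0 = 16.8, P_0 = 56.8; CS_0 = (1/2)(16.8)(25.2) = 211.68, PS_0 = (1/2)(16.8)(16.8) = 141.12.
New equilibrium: 82 - 1.5Q = 35 + Q gives Q_1 = 18.8, P_1 = 53.8; CS_1 = 265.08, PS_1 = 176.72.
Change in producer surplus = 176.72 - 141.12 = 35.6.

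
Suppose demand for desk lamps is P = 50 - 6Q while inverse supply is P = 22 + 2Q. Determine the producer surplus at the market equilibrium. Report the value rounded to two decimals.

12.25

Equilibrium: 50 - 6Q = 22 + 2Q, so Q* = 3.5 and P* = 29.
Producer surplus is the triangle above supply below P*: (1/2)(3.5)(29 - 22) = (1/2)(3.5)(7) = 12.25.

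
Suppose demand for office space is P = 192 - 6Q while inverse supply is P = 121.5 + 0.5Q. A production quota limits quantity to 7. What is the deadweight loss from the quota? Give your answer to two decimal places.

Without the quota, 192 - 6Q = 121.5 + 0.5Q gives Q* = 10.8462.
At Q = 7 the demand price is 192 - 6(7) = 150 and the supply price is 121.5 + 0.5(7) = 125.
Deadweight loss is the triangle between the curves from 7 to 10.8462: (1/2)(150 - 125)(10.8462 - 7) = 48.0769.

48.08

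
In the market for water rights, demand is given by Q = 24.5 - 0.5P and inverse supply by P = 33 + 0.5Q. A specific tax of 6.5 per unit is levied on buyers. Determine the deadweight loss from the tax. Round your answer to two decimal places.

8.45

Rewriting demand in inverse form: P = 49 - 2Q.
Pre-tax equilibrium: 49 - 2Q = 33 + 0.5Q gives Q* = 6.4, P* = 36.2.
With the tax, buyers' net willingness to pay falls by 6.5: (49 - 6.5) - 2Q = 33 + 0.5Q, so Q_t = 3.8. Buyers pay P_b = 41.4; sellers receive P_s = P_b - 6.5 = 34.9.
Deadweight loss is the triangle between the curves from Q_t to Q*: (1/2)(6.4 - 3.8)(6.5) = 8.45.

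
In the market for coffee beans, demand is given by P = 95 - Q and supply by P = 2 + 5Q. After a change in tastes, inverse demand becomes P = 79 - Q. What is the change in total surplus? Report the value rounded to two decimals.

-226.67

Initial equilibrium: Q_0 = 15.5, P_0 = 79.5; CS_0 = (1/2)(15.5)(15.5) = 120.125, PS_0 = (1/2)(15.5)(77.5) = 600.625.
New equilibrium: 79 - Q = 2 + 5Q gives Q_1 = 12.8333, P_1 = 66.1667; CS_1 = 82.3472, PS_1 = 411.7361.
Change in total surplus = (82.3472 + 411.7361) - (120.125 + 600.625) = -226.6667.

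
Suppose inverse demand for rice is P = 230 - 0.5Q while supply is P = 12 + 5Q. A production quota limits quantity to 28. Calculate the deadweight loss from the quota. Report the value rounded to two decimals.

372.36

Unrestricted equilibrium: Q* = (230 - 12)/(0.5 + 5) = 39.6364.
At Q = 28 the demand price is 230 - 0.5(28) = 216 and the supply price is 12 + 5(28) = 152.
Deadweight loss is the triangle between the curves from 28 to 39.6364: (1/2)(216 - 152)(39.6364 - 28) = 372.3636.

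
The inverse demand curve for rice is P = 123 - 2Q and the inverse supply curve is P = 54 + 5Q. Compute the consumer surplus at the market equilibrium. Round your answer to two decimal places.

97.16

Setting demand equal to supply, 69 = 7Q, so Q* = 9.8571 and P* = 103.2857.
Consumer surplus is the triangle under demand above P*: (1/2)(9.8571)(123 - 103.2857) = (1/2)(9.8571)(19.7143) = 97.1633.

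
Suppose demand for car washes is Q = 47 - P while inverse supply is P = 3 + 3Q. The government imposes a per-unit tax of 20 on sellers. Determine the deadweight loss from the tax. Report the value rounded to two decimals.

Rewriting demand in inverse form: P = 47 - Q.
Without the tax, 47 - Q = 3 + 3Q so Q* = 11 and P* = 36.
A tax on sellers shifts supply up by 20: 47 - Q = 3 + 3Q + 20, so Q_t = 6. Buyers pay P_b = 41; sellers receive P_s = P_b - 20 = 21.
Deadweight loss is the triangle between the curves from Q_t to Q*: (1/2)(11 - 6)(20) = 50.

50.00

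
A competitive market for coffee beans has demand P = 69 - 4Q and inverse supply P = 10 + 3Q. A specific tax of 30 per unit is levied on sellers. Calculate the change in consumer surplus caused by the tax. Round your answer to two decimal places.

Without the tax, 69 - 4Q = 10 + 3Q so Q* = 8.4286 and P* = 35.2857.
With the tax, sellers need 30 more per unit: 69 - 4Q = 10 + 3Q + 30, so Q_t = 4.1429. Buyers pay P_b = 52.4286; sellers receive P_s = P_b - 30 = 22.4286.
CS falls from (1/2)(8.4286)(33.7143) = 142.0816 to (1/2)(4.1429)(16.5714) = 34.3265, a change of -107.7551.

-107.76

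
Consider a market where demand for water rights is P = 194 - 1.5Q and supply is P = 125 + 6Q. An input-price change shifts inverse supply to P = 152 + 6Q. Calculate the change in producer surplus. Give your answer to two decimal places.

Initial equilibrium: Q_0 = 9.2, P_0 = 180.2; CS_0 = (1/2)(9.2)(13.8) = 63.48, PS_0 = (1/2)(9.2)(55.2) = 253.92.
New equilibrium: 194 - 1.5Q = 152 + 6Q gives Q_1 = 5.6, P_1 = 185.6; CS_1 = 23.52, PS_1 = 94.08.
Change in producer surplus = 94.08 - 253.92 = -159.84.

-159.84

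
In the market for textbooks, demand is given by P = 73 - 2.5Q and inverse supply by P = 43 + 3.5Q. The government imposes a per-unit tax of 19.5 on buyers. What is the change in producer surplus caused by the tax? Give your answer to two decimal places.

-38.39

Without the tax, 73 - 2.5Q = 43 + 3.5Q so Q* = 5 and P* = 60.5.
A tax on buyers shifts demand down by 19.5: (73 - 19.5) - 2.5Q = 43 + 3.5Q, so Q_t = 1.75. Buyers pay P_b = 68.625; sellers receive P_s = P_b - 19.5 = 49.125.
PS falls from (1/2)(5)(17.5) = 43.75 to (1/2)(1.75)(6.125) = 5.3594, a change of -38.3906.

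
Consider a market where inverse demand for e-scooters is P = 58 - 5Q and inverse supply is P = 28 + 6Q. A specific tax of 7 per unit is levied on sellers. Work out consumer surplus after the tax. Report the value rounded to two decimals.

Pre-tax equilibrium: 58 - 5Q = 28 + 6Q gives Q* = 2.7273, P* = 44.3636.
With the tax, sellers need 7 more per unit: 58 - 5Q = 28 + 6Q + 7, so Q_t = 2.0909. Buyers pay P_b = 47.5455; sellers receive P_s = P_b - 7 = 40.5455.
CS = (1/2)(Q_t)(58 - P_b) = (1/2)(2.0909)(10.4545) = 10.9298.

10.93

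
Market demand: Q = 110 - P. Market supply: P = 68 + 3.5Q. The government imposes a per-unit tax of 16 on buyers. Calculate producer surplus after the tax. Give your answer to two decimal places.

Rewriting demand in inverse form: P = 110 - Q.
Pre-tax equilibrium: 110 - Q = 68 + 3.5Q gives Q* = 9.3333, P* = 100.6667.
A tax on buyers shifts demand down by 16: (110 - 16) - Q = 68 + 3.5Q, so Q_t = 5.7778. Buyers pay P_b = 104.2222; sellers receive P_s = P_b - 16 = 88.2222.
Producer surplus is the triangle above supply below P_s: (1/2)(5.7778)(88.2222 - 68) = 58.4198.

58.42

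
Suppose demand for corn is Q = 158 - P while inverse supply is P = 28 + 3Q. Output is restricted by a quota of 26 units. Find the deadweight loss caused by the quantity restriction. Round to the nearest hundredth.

84.50

Rewriting demand in inverse form: P = 158 - Q.
Without the quota, 158 - Q = 28 + 3Q gives Q* = 32.5.
At Q = 26 the demand price is 158 - (26) = 132 and the supply price is 28 + 3(26) = 106.
DWL = (1/2)(gap between curves at 26) x (Q* - 26) = (1/2)(26)(6.5) = 84.5.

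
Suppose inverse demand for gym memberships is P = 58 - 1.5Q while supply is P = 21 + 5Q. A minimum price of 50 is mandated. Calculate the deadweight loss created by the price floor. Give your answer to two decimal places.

0.42

Free-market equilibrium: 58 - 1.5Q = 21 + 5Q gives Q* = 5.6923, P* = 49.4615.
At the floor price 50, quantity demanded is (58 - 50)/1.5 = 5.3333; demand is the short side, so Q = 5.3333 trades at P = 50.
At Q = 5.3333 the demand price is 50 and the supply price is 47.6667. Deadweight loss is the triangle between the curves from 5.3333 to 5.6923: (1/2)(50 - 47.6667)(5.6923 - 5.3333) = 0.4188.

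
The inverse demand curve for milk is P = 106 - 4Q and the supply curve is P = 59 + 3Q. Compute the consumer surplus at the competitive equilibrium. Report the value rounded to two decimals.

Equilibrium: 106 - 4Q = 59 + 3Q, so Q* = 6.7143 and P* = 79.1429.
Consumer surplus is the triangle under demand above P*: (1/2)(6.7143)(106 - 79.1429) = (1/2)(6.7143)(26.8571) = 90.1633.

90.16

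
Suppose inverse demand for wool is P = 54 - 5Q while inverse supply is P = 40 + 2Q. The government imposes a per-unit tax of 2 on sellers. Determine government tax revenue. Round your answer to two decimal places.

3.43

Without the tax, 54 - 5Q = 40 + 2Q so Q* = 2 and P* = 44.
A tax on sellers shifts supply up by 2: 54 - 5Q = 40 + 2Q + 2, so Q_t = 1.7143. Buyers pay P_b = 45.4286; sellers receive P_s = P_b - 2 = 43.4286.
Revenue is the tax times quantity traded: 2 x 1.7143 = 3.4286.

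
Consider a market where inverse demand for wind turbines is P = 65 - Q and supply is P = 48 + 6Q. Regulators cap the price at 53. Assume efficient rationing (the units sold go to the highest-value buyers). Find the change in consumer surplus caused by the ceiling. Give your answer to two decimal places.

Without the control, 65 - Q = 48 + 6Q so Q* = 2.4286 and P* = 62.5714.
At P = 53, sellers supply (53 - 48)/6 = 0.8333 while buyers want more, so the quantity traded is 0.8333 at price 53.
CS goes from (1/2)(2.4286)(2.4286) = 2.949 to 9.6528 (computed as (65 - 53)(0.8333) - (1/2)(1)(0.8333)^2), a change of 6.7038.

6.70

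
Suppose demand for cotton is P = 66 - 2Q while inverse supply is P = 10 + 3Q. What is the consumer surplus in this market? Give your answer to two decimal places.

Setting demand equal to supply, 56 = 5Q, so Q* = 11.2 and P* = 43.6.
CS is the area between the demand curve and P* from 0 to Q*: (1/2)(11.2)(22.4) = 125.44.

125.44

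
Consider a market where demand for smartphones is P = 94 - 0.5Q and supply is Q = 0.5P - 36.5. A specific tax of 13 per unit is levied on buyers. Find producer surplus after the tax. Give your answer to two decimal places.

Rewriting supply in inverse form: P = 73 + 2Q.
Pre-tax equilibrium: 94 - 0.5Q = 73 + 2Q gives Q* = 8.4, P* = 89.8.
A tax on buyers shifts demand down by 13: (94 - 13) - 0.5Q = 73 + 2Q, so Q_t = 3.2. Buyers pay P_b = 92.4; sellers receive P_s = P_b - 13 = 79.4.
PS = (1/2)(Q_t)(P_s - 73) = (1/2)(3.2)(6.4) = 10.24.

10.24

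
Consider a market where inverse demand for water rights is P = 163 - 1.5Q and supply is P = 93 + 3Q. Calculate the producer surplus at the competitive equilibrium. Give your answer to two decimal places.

Set 163 - 1.5Q = 93 + 3Q, which gives 70 = 4.5Q, so Q* = 15.5556 and P* = 163 - 1.5(15.5556) = 139.6667.
Producer surplus is the triangle above supply below P*: (1/2)(15.5556)(139.6667 - 93) = (1/2)(15.5556)(46.6667) = 362.963.

362.96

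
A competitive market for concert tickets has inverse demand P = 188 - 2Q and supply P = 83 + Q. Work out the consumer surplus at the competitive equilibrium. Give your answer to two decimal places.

1225.00

Setting demand equal to supply, 105 = 3Q, so Q* = 35 and P* = 118.
Consumer surplus is the triangle under demand above P*: (1/2)(35)(188 - 118) = (1/2)(35)(70) = 1225.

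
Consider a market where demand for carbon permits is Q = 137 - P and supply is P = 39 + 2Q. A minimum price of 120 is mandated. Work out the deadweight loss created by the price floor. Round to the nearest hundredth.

Rewriting demand in inverse form: P = 137 - Q.
Without the control, 137 - Q = 39 + 2Q so Q* = 32.6667 and P* = 104.3333.
At P = 120, buyers demand (137 - 120)/1 = 17 while sellers would supply more, so the quantity traded is 17 at price 120.
At Q = 17 the demand price is 120 and the supply price is 73. Deadweight loss is the triangle between the curves from 17 to 32.6667: (1/2)(120 - 73)(32.6667 - 17) = 368.1667.

368.17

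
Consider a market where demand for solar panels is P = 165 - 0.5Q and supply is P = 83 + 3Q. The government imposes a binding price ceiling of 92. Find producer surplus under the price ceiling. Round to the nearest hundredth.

13.50

Without the control, 165 - 0.5Q = 83 + 3Q so Q* = 23.4286 and P* = 153.2857.
At P = 92, sellers supply (92 - 83)/3 = 3 while buyers want more, so the quantity traded is 3 at price 92.
PS is the triangle above supply below 92: (1/2)(3)(92 - 83) = 13.5.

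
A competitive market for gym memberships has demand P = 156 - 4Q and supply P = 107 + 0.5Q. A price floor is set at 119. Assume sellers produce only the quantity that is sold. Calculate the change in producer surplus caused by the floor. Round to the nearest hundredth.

59.97

Without the control, 156 - 4Q = 107 + 0.5Q so Q* = 10.8889 and P* = 112.4444.
At P = 119, buyers demand (156 - 119)/4 = 9.25 while sellers would supply more, so the quantity traded is 9.25 at price 119.
PS goes from (1/2)(10.8889)(5.4444) = 29.642 to 89.6094 (computed as (119 - 107)(9.25) - (1/2)(0.5)(9.25)^2), a change of 59.9674.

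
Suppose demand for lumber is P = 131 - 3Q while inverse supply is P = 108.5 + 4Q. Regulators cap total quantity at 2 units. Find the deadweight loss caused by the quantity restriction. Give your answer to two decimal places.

5.16

Without the quota, 131 - 3Q = 108.5 + 4Q gives Q* = 3.2143.
At Q = 2 the demand price is 131 - 3(2) = 125 and the supply price is 108.5 + 4(2) = 116.5.
DWL = (1/2)(gap between curves at 2) x (Q* - 2) = (1/2)(8.5)(1.2143) = 5.1607.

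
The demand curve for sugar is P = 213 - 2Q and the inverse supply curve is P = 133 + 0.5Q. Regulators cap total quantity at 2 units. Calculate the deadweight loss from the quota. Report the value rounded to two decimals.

1125.00

Without the quota, 213 - 2Q = 133 + 0.5Q gives Q* = 32.
At Q = 2 the demand price is 213 - 2(2) = 209 and the supply price is 133 + 0.5(2) = 134.
Deadweight loss is the triangle between the curves from 2 to 32: (1/2)(209 - 134)(32 - 2) = 1125.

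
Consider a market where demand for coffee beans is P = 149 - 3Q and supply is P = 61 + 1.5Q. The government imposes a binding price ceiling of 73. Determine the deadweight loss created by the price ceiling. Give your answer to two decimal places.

Free-market equilibrium: 149 - 3Q = 61 + 1.5Q gives Q* = 19.5556, P* = 90.3333.
At P = 73, sellers supply (73 - 61)/1.5 = 8 while buyers want more, so the quantity traded is 8 at price 73.
At Q = 8 the demand price is 125 and the supply price is 73. Deadweight loss is the triangle between the curves from 8 to 19.5556: (1/2)(125 - 73)(19.5556 - 8) = 300.4444.

300.44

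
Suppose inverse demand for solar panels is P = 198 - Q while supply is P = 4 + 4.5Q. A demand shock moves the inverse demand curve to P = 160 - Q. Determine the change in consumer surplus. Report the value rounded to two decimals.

-219.83

Initial equilibrium: Q_0 = 35.2727, P_0 = 162.7273; CS_0 = (1/2)(35.2727)(35.2727) = 622.0826, PS_0 = (1/2)(35.2727)(158.7273) = 2799.3719.
New equilibrium: 160 - Q = 4 + 4.5Q gives Q_1 = 28.3636, P_1 = 131.6364; CS_1 = 402.2479, PS_1 = 1810.1157.
Change in consumer surplus = 402.2479 - 622.0826 = -219.8347.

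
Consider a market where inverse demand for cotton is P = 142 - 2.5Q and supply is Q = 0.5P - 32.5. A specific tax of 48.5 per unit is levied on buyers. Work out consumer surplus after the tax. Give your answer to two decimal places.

Rewriting supply in inverse form: P = 65 + 2Q.
Without the tax, 142 - 2.5Q = 65 + 2Q so Q* = 17.1111 and P* = 99.2222.
With the tax, buyers' net willingness to pay falls by 48.5: (142 - 48.5) - 2.5Q = 65 + 2Q, so Q_t = 6.3333. Buyers pay P_b = 126.1667; sellers receive P_s = P_b - 48.5 = 77.6667.
CS = (1/2)(Q_t)(142 - P_b) = (1/2)(6.3333)(15.8333) = 50.1389.

50.14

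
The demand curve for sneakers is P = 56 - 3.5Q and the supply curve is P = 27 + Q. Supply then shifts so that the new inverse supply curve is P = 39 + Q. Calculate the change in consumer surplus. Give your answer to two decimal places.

-47.70

Initial equilibrium: Q_0 = 6.4444, P_0 = 33.4444; CS_0 = (1/2)(6.4444)(22.5556) = 72.679, PS_0 = (1/2)(6.4444)(6.4444) = 20.7654.
New equilibrium: 56 - 3.5Q = 39 + Q gives Q_1 = 3.7778, P_1 = 42.7778; CS_1 = 24.9753, PS_1 = 7.1358.
Change in consumer surplus = 24.9753 - 72.679 = -47.7037.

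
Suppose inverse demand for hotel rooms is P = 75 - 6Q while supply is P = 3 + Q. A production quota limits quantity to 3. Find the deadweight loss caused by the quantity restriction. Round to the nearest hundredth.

Without the quota, 75 - 6Q = 3 + Q gives Q* = 10.2857.
At Q = 3 the demand price is 75 - 6(3) = 57 and the supply price is 3 + (3) = 6.
DWL = (1/2)(gap between curves at 3) x (Q* - 3) = (1/2)(51)(7.2857) = 185.7857.

185.79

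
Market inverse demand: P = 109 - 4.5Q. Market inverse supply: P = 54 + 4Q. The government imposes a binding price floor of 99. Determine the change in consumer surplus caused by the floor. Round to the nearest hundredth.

Without the control, 109 - 4.5Q = 54 + 4Q so Q* = 6.4706 and P* = 79.8824.
At P = 99, buyers demand (109 - 99)/4.5 = 2.2222 while sellers would supply more, so the quantity traded is 2.2222 at price 99.
CS goes from (1/2)(6.4706)(29.1176) = 94.2042 to 11.1111 (computed as (109 - 99)(2.2222) - (1/2)(4.5)(2.2222)^2), a change of -83.093.

-83.09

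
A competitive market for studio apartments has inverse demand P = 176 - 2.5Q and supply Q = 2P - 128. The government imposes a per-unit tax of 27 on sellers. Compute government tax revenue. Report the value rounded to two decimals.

Rewriting supply in inverse form: P = 64 + 0.5Q.
Without the tax, 176 - 2.5Q = 64 + 0.5Q so Q* = 37.3333 and P* = 82.6667.
A tax on sellers shifts supply up by 27: 176 - 2.5Q = 64 + 0.5Q + 27, so Q_t = 28.3333. Buyers pay P_b = 105.1667; sellers receive P_s = P_b - 27 = 78.1667.
Revenue is the tax times quantity traded: 27 x 28.3333 = 765.

765.00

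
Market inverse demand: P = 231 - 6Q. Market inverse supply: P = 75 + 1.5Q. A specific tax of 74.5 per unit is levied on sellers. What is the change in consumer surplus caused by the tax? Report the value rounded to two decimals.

Pre-tax equilibrium: 231 - 6Q = 75 + 1.5Q gives Q* = 20.8, P* = 106.2.
A tax on sellers shifts supply up by 74.5: 231 - 6Q = 75 + 1.5Q + 74.5, so Q_t = 10.8667. Buyers pay P_b = 165.8; sellers receive P_s = P_b - 74.5 = 91.3.
CS falls from (1/2)(20.8)(124.8) = 1297.92 to (1/2)(10.8667)(65.2) = 354.2533, a change of -943.6667.

-943.67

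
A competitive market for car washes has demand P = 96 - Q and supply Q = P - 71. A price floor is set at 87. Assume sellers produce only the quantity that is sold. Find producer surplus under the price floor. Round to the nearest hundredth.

103.50

Rewriting supply in inverse form: P = 71 + Q.
Without the control, 96 - Q = 71 + Q so Q* = 12.5 and P* = 83.5.
At the floor price 87, quantity demanded is (96 - 87)/1 = 9; demand is the short side, so Q = 9 trades at P = 87.
The supply price at Q = 9 is 80. PS is the trapezoid between 87 and supply over [0, 9]: (1/2)[(87 - 71) + (87 - 80)](9) = 103.5.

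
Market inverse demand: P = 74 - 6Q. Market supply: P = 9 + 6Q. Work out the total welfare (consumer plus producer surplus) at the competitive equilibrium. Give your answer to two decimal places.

Set 74 - 6Q = 9 + 6Q, which gives 65 = 12Q, so Q* = 5.4167 and P* = 74 - 6(5.4167) = 41.5.
CS = (1/2)(5.4167)(32.5) = 88.0208 and PS = (1/2)(5.4167)(32.5) = 88.0208, so total surplus = 176.0417.

176.04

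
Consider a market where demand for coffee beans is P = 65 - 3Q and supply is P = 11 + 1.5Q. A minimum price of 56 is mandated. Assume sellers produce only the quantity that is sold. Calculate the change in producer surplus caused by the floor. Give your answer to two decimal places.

20.25

Free-market equilibrium: 65 - 3Q = 11 + 1.5Q gives Q* = 12, P* = 29.
At P = 56, buyers demand (65 - 56)/3 = 3 while sellers would supply more, so the quantity traded is 3 at price 56.
PS goes from (1/2)(12)(18) = 108 to 128.25 (computed as (56 - 11)(3) - (1/2)(1.5)(3)^2), a change of 20.25.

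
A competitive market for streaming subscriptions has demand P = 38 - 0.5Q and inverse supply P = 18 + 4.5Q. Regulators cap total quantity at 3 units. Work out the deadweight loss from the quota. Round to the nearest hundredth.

2.50

Unrestricted equilibrium: Q* = (38 - 18)/(0.5 + 4.5) = 4.
At Q = 3 the demand price is 38 - 0.5(3) = 36.5 and the supply price is 18 + 4.5(3) = 31.5.
DWL = (1/2)(gap between curves at 3) x (Q* - 3) = (1/2)(5)(1) = 2.5.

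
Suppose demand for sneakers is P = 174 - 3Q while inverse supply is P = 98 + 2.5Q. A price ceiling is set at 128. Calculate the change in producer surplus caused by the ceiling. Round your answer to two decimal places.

-58.68

Free-market equilibrium: 174 - 3Q = 98 + 2.5Q gives Q* = 13.8182, P* = 132.5455.
At P = 128, sellers supply (128 - 98)/2.5 = 12 while buyers want more, so the quantity traded is 12 at price 128.
PS goes from (1/2)(13.8182)(34.5455) = 238.6777 to 180 (computed as (128 - 98)(12) - (1/2)(2.5)(12)^2), a change of -58.6777.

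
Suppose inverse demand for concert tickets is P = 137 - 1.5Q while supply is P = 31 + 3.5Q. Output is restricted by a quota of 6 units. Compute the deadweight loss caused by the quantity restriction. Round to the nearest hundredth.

577.60

Without the quota, 137 - 1.5Q = 31 + 3.5Q gives Q* = 21.2.
At Q = 6 the demand price is 137 - 1.5(6) = 128 and the supply price is 31 + 3.5(6) = 52.
DWL = (1/2)(gap between curves at 6) x (Q* - 6) = (1/2)(76)(15.2) = 577.6.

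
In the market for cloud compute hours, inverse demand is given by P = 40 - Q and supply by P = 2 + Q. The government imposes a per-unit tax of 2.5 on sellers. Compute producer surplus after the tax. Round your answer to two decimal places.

Pre-tax equilibrium: 40 - Q = 2 + Q gives Q* = 19, P* = 21.
A tax on sellers shifts supply up by 2.5: 40 - Q = 2 + Q + 2.5, so Q_t = 17.75. Buyers pay P_b = 22.25; sellers receive P_s = P_b - 2.5 = 19.75.
Producer surplus is the triangle above supply below P_s: (1/2)(17.75)(19.75 - 2) = 157.5312.

157.53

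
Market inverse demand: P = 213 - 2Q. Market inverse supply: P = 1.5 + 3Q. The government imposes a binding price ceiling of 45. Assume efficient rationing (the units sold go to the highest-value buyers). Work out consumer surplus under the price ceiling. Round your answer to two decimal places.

Without the control, 213 - 2Q = 1.5 + 3Q so Q* = 42.3 and P* = 128.4.
At the ceiling price 45, quantity supplied is (45 - 1.5)/3 = 14.5; supply is the short side, so Q = 14.5 trades at P = 45.
The demand price at Q = 14.5 is 184. CS is the trapezoid between demand and 45 over [0, 14.5]: (1/2)[(213 - 45) + (184 - 45)](14.5) = 2225.75.

2225.75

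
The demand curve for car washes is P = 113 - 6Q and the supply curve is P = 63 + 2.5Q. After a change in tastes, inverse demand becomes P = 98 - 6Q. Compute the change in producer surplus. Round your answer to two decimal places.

Initial equilibrium: Q_0 = 5.8824, P_0 = 77.7059; CS_0 = (1/2)(5.8824)(35.2941) = 103.8062, PS_0 = (1/2)(5.8824)(14.7059) = 43.2526.
New equilibrium: 98 - 6Q = 63 + 2.5Q gives Q_1 = 4.1176, P_1 = 73.2941; CS_1 = 50.8651, PS_1 = 21.1938.
Change in producer surplus = 21.1938 - 43.2526 = -22.0588.

-22.06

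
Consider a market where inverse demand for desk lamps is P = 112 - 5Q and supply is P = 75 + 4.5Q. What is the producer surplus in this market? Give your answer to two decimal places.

Equilibrium: 112 - 5Q = 75 + 4.5Q, so Q* = 3.8947 and P* = 92.5263.
Producer surplus is the triangle above supply below P*: (1/2)(3.8947)(92.5263 - 75) = (1/2)(3.8947)(17.5263) = 34.1302.

34.13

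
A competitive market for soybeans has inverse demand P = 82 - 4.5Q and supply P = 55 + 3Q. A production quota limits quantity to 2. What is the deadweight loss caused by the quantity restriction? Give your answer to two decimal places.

Without the quota, 82 - 4.5Q = 55 + 3Q gives Q* = 3.6.
At Q = 2 the demand price is 82 - 4.5(2) = 73 and the supply price is 55 + 3(2) = 61.
DWL = (1/2)(gap between curves at 2) x (Q* - 2) = (1/2)(12)(1.6) = 9.6.

9.60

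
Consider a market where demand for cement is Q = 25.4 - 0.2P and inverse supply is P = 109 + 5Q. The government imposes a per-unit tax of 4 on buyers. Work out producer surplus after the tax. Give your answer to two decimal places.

Rewriting demand in inverse form: P = 127 - 5Q.
Pre-tax equilibrium: 127 - 5Q = 109 + 5Q gives Q* = 1.8, P* = 118.
A tax on buyers shifts demand down by 4: (127 - 4) - 5Q = 109 + 5Q, so Q_t = 1.4. Buyers pay P_b = 120; sellers receive P_s = P_b - 4 = 116.
Producer surplus is the triangle above supply below P_s: (1/2)(1.4)(116 - 109) = 4.9.

4.90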